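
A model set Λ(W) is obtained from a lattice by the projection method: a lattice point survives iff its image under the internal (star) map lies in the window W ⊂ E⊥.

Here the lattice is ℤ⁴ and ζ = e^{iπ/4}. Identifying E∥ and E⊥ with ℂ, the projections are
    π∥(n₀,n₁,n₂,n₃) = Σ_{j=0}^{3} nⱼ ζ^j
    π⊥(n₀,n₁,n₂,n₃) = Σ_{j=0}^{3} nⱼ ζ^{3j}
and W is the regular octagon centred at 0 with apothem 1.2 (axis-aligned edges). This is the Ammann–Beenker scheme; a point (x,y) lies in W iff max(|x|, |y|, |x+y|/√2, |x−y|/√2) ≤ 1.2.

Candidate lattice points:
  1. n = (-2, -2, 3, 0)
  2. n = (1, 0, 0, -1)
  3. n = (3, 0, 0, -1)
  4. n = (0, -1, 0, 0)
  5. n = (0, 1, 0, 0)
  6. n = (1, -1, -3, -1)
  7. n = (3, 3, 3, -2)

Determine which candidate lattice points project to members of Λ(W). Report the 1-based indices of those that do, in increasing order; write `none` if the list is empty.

2, 4, 5

Internal map: ζ^{3j} for j=0..3 gives (1,0), (−√2/2,√2/2), (0,−1), (√2/2,√2/2).
candidate 1: n = (-2, -2, 3, 0) → π⊥ ≈ (-0.585786, -4.414214); max(|x|,|y|,|x±y|/√2) = 4.414214 > 1.2 ⇒ ∉ W
candidate 2: n = (1, 0, 0, -1) → π⊥ ≈ (+0.292893, -0.707107); max(|x|,|y|,|x±y|/√2) = 0.707107 ≤ 1.2 ⇒ ∈ W
candidate 3: n = (3, 0, 0, -1) → π⊥ ≈ (+2.292893, -0.707107); max(|x|,|y|,|x±y|/√2) = 2.292893 > 1.2 ⇒ ∉ W
candidate 4: n = (0, -1, 0, 0) → π⊥ ≈ (+0.707107, -0.707107); max(|x|,|y|,|x±y|/√2) = 1.000000 ≤ 1.2 ⇒ ∈ W
candidate 5: n = (0, 1, 0, 0) → π⊥ ≈ (-0.707107, +0.707107); max(|x|,|y|,|x±y|/√2) = 1.000000 ≤ 1.2 ⇒ ∈ W
candidate 6: n = (1, -1, -3, -1) → π⊥ ≈ (+1.000000, +1.585786); max(|x|,|y|,|x±y|/√2) = 1.828427 > 1.2 ⇒ ∉ W
candidate 7: n = (3, 3, 3, -2) → π⊥ ≈ (-0.535534, -2.292893); max(|x|,|y|,|x±y|/√2) = 2.292893 > 1.2 ⇒ ∉ W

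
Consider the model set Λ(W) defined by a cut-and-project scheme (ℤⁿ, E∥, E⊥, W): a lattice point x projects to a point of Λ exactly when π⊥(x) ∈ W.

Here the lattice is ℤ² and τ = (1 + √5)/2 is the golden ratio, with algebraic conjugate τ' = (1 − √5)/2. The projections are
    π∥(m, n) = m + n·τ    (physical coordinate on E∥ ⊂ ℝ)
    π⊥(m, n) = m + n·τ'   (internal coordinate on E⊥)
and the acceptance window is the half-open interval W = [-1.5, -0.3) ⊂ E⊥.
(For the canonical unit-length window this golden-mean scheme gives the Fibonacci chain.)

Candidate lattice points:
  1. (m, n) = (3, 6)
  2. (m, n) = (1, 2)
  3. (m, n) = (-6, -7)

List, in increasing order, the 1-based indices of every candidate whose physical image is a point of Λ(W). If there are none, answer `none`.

Compute τ' = (1−√5)/2 = -0.61803, so π⊥(m,n) = m -0.61803·n.
#1 (3,6): internal coord 3 + (6)·τ' = -0.70820; -0.70820 ∈ [-1.5, -0.3) → IN Λ
#2 (1,2): internal coord 1 + (2)·τ' = -0.23607; -0.23607 ∉ [-1.5, -0.3) → out
#3 (-6,-7): internal coord -6 + (-7)·τ' = -1.67376; -1.67376 ∉ [-1.5, -0.3) → out

1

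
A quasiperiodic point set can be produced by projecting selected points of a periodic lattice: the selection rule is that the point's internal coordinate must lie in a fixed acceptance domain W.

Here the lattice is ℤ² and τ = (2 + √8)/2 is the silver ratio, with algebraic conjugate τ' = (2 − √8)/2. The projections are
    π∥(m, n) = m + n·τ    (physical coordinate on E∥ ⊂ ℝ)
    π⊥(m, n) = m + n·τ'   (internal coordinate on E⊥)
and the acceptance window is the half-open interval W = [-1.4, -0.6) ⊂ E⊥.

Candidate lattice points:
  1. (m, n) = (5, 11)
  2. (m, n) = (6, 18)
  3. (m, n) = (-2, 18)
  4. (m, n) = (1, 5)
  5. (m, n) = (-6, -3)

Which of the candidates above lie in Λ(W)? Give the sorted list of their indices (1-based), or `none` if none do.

4

Compute τ' = (2−√8)/2 = -0.4142, so π⊥(m,n) = m -0.4142·n.
#1 (5,11): internal coord 5 + (11)·τ' = +0.4437; +0.4437 ∉ [-1.4, -0.6) → out
#2 (6,18): internal coord 6 + (18)·τ' = -1.4558; -1.4558 ∉ [-1.4, -0.6) → out
#3 (-2,18): internal coord -2 + (18)·τ' = -9.4558; -9.4558 ∉ [-1.4, -0.6) → out
#4 (1,5): internal coord 1 + (5)·τ' = -1.0711; -1.0711 ∈ [-1.4, -0.6) → IN Λ
#5 (-6,-3): internal coord -6 + (-3)·τ' = -4.7574; -4.7574 ∉ [-1.4, -0.6) → out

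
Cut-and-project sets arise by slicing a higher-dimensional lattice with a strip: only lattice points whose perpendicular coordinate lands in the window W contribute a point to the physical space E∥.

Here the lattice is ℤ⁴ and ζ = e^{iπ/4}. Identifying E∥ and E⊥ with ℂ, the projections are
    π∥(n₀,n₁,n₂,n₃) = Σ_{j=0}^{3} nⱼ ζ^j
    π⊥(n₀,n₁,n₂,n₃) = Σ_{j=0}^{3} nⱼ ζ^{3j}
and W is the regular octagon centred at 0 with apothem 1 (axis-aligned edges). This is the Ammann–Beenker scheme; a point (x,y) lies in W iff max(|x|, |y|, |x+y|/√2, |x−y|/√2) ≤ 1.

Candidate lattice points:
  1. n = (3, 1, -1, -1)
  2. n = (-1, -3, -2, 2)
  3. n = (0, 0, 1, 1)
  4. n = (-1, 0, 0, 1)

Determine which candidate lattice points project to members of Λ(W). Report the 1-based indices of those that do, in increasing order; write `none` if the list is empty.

3, 4

With ζ = e^{iπ/4} the internal vectors are ζ^0,ζ^3,ζ^6,ζ^9.
candidate 1: n = (3, 1, -1, -1) → π⊥ ≈ (+1.58579, +1.00000); max(|x|,|y|,|x±y|/√2) = 1.82843 > 1 ⇒ ∉ W
candidate 2: n = (-1, -3, -2, 2) → π⊥ ≈ (+2.53553, +1.29289); max(|x|,|y|,|x±y|/√2) = 2.70711 > 1 ⇒ ∉ W
candidate 3: n = (0, 0, 1, 1) → π⊥ ≈ (+0.70711, -0.29289); max(|x|,|y|,|x±y|/√2) = 0.70711 ≤ 1 ⇒ ∈ W
candidate 4: n = (-1, 0, 0, 1) → π⊥ ≈ (-0.29289, +0.70711); max(|x|,|y|,|x±y|/√2) = 0.70711 ≤ 1 ⇒ ∈ W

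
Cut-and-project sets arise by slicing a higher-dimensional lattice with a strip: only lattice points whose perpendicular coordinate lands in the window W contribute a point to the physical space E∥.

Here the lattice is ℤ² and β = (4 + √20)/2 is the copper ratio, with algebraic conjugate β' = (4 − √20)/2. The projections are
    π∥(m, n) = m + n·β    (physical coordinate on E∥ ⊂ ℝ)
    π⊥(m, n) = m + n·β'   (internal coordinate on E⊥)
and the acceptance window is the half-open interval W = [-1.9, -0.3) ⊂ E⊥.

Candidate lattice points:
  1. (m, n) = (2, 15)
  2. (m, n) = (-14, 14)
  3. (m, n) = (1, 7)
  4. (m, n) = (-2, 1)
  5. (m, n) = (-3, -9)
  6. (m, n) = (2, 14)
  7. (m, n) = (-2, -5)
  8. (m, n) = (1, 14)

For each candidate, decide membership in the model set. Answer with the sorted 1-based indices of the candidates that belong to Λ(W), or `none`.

β' = (4−√20)/2 ≈ -0.236068.
[1] lift (2,15): star map gives -1.541020; window check -1.9 ≤ -1.541020 < -0.3 is true → IN Λ
[2] lift (-14,14): star map gives -17.304952; window check -1.9 ≤ -17.304952 < -0.3 is false → out
[3] lift (1,7): star map gives -0.652476; window check -1.9 ≤ -0.652476 < -0.3 is true → IN Λ
[4] lift (-2,1): star map gives -2.236068; window check -1.9 ≤ -2.236068 < -0.3 is false → out
[5] lift (-3,-9): star map gives -0.875388; window check -1.9 ≤ -0.875388 < -0.3 is true → IN Λ
[6] lift (2,14): star map gives -1.304952; window check -1.9 ≤ -1.304952 < -0.3 is true → IN Λ
[7] lift (-2,-5): star map gives -0.819660; window check -1.9 ≤ -0.819660 < -0.3 is true → IN Λ
[8] lift (1,14): star map gives -2.304952; window check -1.9 ≤ -2.304952 < -0.3 is false → out

1, 3, 5, 6, 7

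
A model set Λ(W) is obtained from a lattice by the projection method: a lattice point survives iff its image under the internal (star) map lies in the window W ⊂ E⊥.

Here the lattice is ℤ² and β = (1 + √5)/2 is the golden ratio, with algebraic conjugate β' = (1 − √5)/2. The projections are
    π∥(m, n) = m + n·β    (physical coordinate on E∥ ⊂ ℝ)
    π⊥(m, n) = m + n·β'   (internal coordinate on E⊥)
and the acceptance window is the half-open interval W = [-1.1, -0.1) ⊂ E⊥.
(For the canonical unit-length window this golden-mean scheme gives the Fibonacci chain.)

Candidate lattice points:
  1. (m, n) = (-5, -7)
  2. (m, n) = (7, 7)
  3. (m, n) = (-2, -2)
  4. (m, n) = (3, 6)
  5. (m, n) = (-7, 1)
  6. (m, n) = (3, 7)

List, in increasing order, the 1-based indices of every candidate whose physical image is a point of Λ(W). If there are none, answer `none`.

1, 3, 4

Compute β' = (1−√5)/2 = -0.6180, so π⊥(m,n) = m -0.6180·n.
candidate 1: (m,n)=(-5,-7) → π∥ = -5-7·β ≈ -16.3262, π⊥ = -5-7·β' ≈ -0.6738 ∈ [-1.1, -0.1) ⇒ IN Λ
candidate 2: (m,n)=(7,7) → π∥ = 7+7·β ≈ 18.3262, π⊥ = 7+7·β' ≈ 2.6738 ∉ [-1.1, -0.1) ⇒ out
candidate 3: (m,n)=(-2,-2) → π∥ = -2-2·β ≈ -5.2361, π⊥ = -2-2·β' ≈ -0.7639 ∈ [-1.1, -0.1) ⇒ IN Λ
candidate 4: (m,n)=(3,6) → π∥ = 3+6·β ≈ 12.7082, π⊥ = 3+6·β' ≈ -0.7082 ∈ [-1.1, -0.1) ⇒ IN Λ
candidate 5: (m,n)=(-7,1) → π∥ = -7+1·β ≈ -5.3820, π⊥ = -7+1·β' ≈ -7.6180 ∉ [-1.1, -0.1) ⇒ out
candidate 6: (m,n)=(3,7) → π∥ = 3+7·β ≈ 14.3262, π⊥ = 3+7·β' ≈ -1.3262 ∉ [-1.1, -0.1) ⇒ out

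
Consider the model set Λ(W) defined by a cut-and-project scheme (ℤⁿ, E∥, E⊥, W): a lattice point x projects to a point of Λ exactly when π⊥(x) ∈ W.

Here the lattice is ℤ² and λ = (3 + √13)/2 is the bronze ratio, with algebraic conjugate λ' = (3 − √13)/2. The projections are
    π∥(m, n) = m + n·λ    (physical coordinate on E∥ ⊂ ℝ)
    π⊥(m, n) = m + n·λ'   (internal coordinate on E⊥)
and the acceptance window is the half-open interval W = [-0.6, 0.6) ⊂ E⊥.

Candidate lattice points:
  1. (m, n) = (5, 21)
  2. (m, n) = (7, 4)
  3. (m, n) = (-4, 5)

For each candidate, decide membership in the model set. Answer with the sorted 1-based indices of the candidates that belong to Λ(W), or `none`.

Numerically λ ≈ 3.30278 and λ' = −1/λ ≈ -0.30278.
[1] lift (5,21): star map gives -1.35829; window check -0.6 ≤ -1.35829 < 0.6 is false → out
[2] lift (7,4): star map gives 5.78890; window check -0.6 ≤ 5.78890 < 0.6 is false → out
[3] lift (-4,5): star map gives -5.51388; window check -0.6 ≤ -5.51388 < 0.6 is false → out

none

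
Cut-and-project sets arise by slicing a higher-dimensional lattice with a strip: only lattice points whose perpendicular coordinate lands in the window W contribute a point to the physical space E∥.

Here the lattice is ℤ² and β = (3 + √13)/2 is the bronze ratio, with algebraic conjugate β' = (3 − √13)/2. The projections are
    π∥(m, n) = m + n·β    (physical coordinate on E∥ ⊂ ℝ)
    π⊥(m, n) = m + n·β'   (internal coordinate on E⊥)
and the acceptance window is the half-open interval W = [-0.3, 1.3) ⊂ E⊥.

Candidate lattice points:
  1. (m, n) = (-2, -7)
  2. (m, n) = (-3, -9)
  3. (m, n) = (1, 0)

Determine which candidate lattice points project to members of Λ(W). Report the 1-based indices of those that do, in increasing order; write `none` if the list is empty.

1, 2, 3

β' = (3−√13)/2 ≈ -0.302776.
candidate 1: (m,n)=(-2,-7) → π∥ = -2-7·β ≈ -25.119429, π⊥ = -2-7·β' ≈ 0.119429 ∈ [-0.3, 1.3) ⇒ IN Λ
candidate 2: (m,n)=(-3,-9) → π∥ = -3-9·β ≈ -32.724981, π⊥ = -3-9·β' ≈ -0.275019 ∈ [-0.3, 1.3) ⇒ IN Λ
candidate 3: (m,n)=(1,0) → π∥ = 1+0·β ≈ 1.000000, π⊥ = 1+0·β' ≈ 1.000000 ∈ [-0.3, 1.3) ⇒ IN Λ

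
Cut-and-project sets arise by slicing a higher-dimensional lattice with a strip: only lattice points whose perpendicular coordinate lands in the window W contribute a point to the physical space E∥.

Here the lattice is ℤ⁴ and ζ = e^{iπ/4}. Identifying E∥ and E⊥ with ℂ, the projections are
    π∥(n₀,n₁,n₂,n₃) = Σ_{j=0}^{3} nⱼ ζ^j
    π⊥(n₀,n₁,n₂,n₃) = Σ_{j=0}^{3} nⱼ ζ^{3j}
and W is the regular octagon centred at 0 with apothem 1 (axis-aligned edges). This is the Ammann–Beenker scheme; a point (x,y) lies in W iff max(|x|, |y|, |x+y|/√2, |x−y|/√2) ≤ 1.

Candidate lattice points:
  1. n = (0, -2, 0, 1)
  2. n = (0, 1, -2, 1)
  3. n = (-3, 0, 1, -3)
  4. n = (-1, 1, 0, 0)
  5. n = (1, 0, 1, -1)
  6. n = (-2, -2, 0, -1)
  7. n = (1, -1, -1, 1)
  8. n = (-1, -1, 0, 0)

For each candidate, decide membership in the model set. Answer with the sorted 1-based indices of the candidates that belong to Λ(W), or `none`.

8

With ζ = e^{iπ/4} the internal vectors are ζ^0,ζ^3,ζ^6,ζ^9.
#1 (0, -2, 0, 1): internal (2.1213, -0.7071); octagon support 2.1213 vs apothem 1 → ∉ W
#2 (0, 1, -2, 1): internal (0.0000, 3.4142); octagon support 3.4142 vs apothem 1 → ∉ W
#3 (-3, 0, 1, -3): internal (-5.1213, -3.1213); octagon support 5.8284 vs apothem 1 → ∉ W
#4 (-1, 1, 0, 0): internal (-1.7071, 0.7071); octagon support 1.7071 vs apothem 1 → ∉ W
#5 (1, 0, 1, -1): internal (0.2929, -1.7071); octagon support 1.7071 vs apothem 1 → ∉ W
#6 (-2, -2, 0, -1): internal (-1.2929, -2.1213); octagon support 2.4142 vs apothem 1 → ∉ W
#7 (1, -1, -1, 1): internal (2.4142, 1.0000); octagon support 2.4142 vs apothem 1 → ∉ W
#8 (-1, -1, 0, 0): internal (-0.2929, -0.7071); octagon support 0.7071 vs apothem 1 → ∈ W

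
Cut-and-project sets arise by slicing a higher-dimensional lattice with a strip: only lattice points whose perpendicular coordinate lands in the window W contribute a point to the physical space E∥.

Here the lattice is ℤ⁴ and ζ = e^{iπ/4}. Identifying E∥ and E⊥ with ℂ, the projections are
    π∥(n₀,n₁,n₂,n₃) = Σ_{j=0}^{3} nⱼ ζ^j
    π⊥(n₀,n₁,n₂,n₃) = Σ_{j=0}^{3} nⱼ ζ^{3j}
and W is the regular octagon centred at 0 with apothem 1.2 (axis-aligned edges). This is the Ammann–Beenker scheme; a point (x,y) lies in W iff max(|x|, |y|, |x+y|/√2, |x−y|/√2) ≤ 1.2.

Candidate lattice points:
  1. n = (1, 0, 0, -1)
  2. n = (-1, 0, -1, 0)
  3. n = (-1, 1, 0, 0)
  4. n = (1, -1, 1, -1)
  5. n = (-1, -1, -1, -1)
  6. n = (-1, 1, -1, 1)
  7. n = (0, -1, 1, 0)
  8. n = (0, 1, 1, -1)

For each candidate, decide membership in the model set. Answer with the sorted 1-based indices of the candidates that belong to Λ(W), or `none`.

Internal map: ζ^{3j} for j=0..3 gives (1,0), (−√2/2,√2/2), (0,−1), (√2/2,√2/2).
#1 (1, 0, 0, -1): internal (0.2929, -0.7071); octagon support 0.7071 vs apothem 1.2 → ∈ W
#2 (-1, 0, -1, 0): internal (-1.0000, 1.0000); octagon support 1.4142 vs apothem 1.2 → ∉ W
#3 (-1, 1, 0, 0): internal (-1.7071, 0.7071); octagon support 1.7071 vs apothem 1.2 → ∉ W
#4 (1, -1, 1, -1): internal (1.0000, -2.4142); octagon support 2.4142 vs apothem 1.2 → ∉ W
#5 (-1, -1, -1, -1): internal (-1.0000, -0.4142); octagon support 1.0000 vs apothem 1.2 → ∈ W
#6 (-1, 1, -1, 1): internal (-1.0000, 2.4142); octagon support 2.4142 vs apothem 1.2 → ∉ W
#7 (0, -1, 1, 0): internal (0.7071, -1.7071); octagon support 1.7071 vs apothem 1.2 → ∉ W
#8 (0, 1, 1, -1): internal (-1.4142, -1.0000); octagon support 1.7071 vs apothem 1.2 → ∉ W

1, 5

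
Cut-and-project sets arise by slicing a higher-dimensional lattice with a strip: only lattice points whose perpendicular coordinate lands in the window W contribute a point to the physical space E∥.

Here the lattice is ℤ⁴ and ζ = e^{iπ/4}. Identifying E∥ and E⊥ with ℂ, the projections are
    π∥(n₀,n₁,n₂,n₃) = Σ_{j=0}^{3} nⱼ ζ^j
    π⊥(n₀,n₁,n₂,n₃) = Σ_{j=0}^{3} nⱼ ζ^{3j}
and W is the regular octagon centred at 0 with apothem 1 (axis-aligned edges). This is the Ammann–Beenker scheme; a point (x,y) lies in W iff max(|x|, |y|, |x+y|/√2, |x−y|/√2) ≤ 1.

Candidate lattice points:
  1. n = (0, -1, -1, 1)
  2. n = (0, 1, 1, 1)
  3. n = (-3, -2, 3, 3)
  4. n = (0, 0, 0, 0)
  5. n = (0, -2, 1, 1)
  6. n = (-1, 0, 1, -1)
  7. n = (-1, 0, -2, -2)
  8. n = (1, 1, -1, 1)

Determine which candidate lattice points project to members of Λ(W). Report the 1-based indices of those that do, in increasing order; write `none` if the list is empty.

2, 4

π⊥(n) = n₀ + n₁ζ³ + n₂ζ⁶ + n₃ζ⁹ where ζ = e^{iπ/4}.
#1 (0, -1, -1, 1): internal (1.41421, 1.00000); octagon support 1.70711 vs apothem 1 → ∉ W
#2 (0, 1, 1, 1): internal (0.00000, 0.41421); octagon support 0.41421 vs apothem 1 → ∈ W
#3 (-3, -2, 3, 3): internal (0.53553, -2.29289); octagon support 2.29289 vs apothem 1 → ∉ W
#4 (0, 0, 0, 0): internal (0.00000, 0.00000); octagon support 0.00000 vs apothem 1 → ∈ W
#5 (0, -2, 1, 1): internal (2.12132, -1.70711); octagon support 2.70711 vs apothem 1 → ∉ W
#6 (-1, 0, 1, -1): internal (-1.70711, -1.70711); octagon support 2.41421 vs apothem 1 → ∉ W
#7 (-1, 0, -2, -2): internal (-2.41421, 0.58579); octagon support 2.41421 vs apothem 1 → ∉ W
#8 (1, 1, -1, 1): internal (1.00000, 2.41421); octagon support 2.41421 vs apothem 1 → ∉ W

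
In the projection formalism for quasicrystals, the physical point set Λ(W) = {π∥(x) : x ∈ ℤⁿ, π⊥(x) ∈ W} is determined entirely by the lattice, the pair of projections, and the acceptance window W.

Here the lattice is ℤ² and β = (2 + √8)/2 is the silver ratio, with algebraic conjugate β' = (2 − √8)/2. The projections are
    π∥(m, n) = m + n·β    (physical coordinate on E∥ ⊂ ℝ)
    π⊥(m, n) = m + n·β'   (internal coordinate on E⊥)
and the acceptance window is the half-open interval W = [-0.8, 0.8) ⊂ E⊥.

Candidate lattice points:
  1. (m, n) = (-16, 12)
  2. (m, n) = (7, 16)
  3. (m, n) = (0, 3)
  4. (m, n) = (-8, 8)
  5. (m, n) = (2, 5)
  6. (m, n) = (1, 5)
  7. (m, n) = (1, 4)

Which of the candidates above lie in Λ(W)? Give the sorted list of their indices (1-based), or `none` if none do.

2, 5, 7

Numerically β ≈ 2.414214 and β' = −1/β ≈ -0.414214.
#1 (-16,12): internal coord -16 + (12)·β' = -20.970563; -20.970563 ∉ [-0.8, 0.8) → out
#2 (7,16): internal coord 7 + (16)·β' = +0.372583; +0.372583 ∈ [-0.8, 0.8) → IN Λ
#3 (0,3): internal coord 0 + (3)·β' = -1.242641; -1.242641 ∉ [-0.8, 0.8) → out
#4 (-8,8): internal coord -8 + (8)·β' = -11.313708; -11.313708 ∉ [-0.8, 0.8) → out
#5 (2,5): internal coord 2 + (5)·β' = -0.071068; -0.071068 ∈ [-0.8, 0.8) → IN Λ
#6 (1,5): internal coord 1 + (5)·β' = -1.071068; -1.071068 ∉ [-0.8, 0.8) → out
#7 (1,4): internal coord 1 + (4)·β' = -0.656854; -0.656854 ∈ [-0.8, 0.8) → IN Λ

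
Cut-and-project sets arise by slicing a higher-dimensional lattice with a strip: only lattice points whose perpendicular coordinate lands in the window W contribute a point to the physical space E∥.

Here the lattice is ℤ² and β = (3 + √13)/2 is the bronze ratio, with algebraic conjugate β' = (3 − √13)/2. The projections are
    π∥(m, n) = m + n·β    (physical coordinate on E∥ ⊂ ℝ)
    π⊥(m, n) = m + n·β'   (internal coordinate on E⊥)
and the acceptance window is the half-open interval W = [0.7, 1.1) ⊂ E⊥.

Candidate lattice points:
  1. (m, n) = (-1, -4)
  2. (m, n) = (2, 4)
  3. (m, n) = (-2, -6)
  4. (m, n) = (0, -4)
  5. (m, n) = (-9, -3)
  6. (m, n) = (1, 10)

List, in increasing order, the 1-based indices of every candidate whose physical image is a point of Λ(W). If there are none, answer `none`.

2

β' = (3−√13)/2 ≈ -0.302776.
[1] lift (-1,-4): star map gives 0.211103; window check 0.7 ≤ 0.211103 < 1.1 is false → out
[2] lift (2,4): star map gives 0.788897; window check 0.7 ≤ 0.788897 < 1.1 is true → IN Λ
[3] lift (-2,-6): star map gives -0.183346; window check 0.7 ≤ -0.183346 < 1.1 is false → out
[4] lift (0,-4): star map gives 1.211103; window check 0.7 ≤ 1.211103 < 1.1 is false → out
[5] lift (-9,-3): star map gives -8.091673; window check 0.7 ≤ -8.091673 < 1.1 is false → out
[6] lift (1,10): star map gives -2.027756; window check 0.7 ≤ -2.027756 < 1.1 is false → out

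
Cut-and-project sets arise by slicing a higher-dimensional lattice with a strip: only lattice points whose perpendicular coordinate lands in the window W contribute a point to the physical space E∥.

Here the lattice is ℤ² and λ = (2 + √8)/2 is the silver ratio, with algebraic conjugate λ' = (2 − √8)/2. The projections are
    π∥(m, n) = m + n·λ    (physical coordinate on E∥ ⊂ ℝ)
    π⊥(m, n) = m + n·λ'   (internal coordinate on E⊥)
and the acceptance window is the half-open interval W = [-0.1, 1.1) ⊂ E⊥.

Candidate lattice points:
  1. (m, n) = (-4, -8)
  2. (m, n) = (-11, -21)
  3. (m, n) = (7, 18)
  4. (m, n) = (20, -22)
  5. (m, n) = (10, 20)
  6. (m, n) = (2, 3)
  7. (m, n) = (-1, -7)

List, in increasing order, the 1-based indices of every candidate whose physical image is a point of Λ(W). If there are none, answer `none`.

6

Numerically λ ≈ 2.4142 and λ' = −1/λ ≈ -0.4142.
[1] lift (-4,-8): star map gives -0.6863; window check -0.1 ≤ -0.6863 < 1.1 is false → out
[2] lift (-11,-21): star map gives -2.3015; window check -0.1 ≤ -2.3015 < 1.1 is false → out
[3] lift (7,18): star map gives -0.4558; window check -0.1 ≤ -0.4558 < 1.1 is false → out
[4] lift (20,-22): star map gives 29.1127; window check -0.1 ≤ 29.1127 < 1.1 is false → out
[5] lift (10,20): star map gives 1.7157; window check -0.1 ≤ 1.7157 < 1.1 is false → out
[6] lift (2,3): star map gives 0.7574; window check -0.1 ≤ 0.7574 < 1.1 is true → IN Λ
[7] lift (-1,-7): star map gives 1.8995; window check -0.1 ≤ 1.8995 < 1.1 is false → out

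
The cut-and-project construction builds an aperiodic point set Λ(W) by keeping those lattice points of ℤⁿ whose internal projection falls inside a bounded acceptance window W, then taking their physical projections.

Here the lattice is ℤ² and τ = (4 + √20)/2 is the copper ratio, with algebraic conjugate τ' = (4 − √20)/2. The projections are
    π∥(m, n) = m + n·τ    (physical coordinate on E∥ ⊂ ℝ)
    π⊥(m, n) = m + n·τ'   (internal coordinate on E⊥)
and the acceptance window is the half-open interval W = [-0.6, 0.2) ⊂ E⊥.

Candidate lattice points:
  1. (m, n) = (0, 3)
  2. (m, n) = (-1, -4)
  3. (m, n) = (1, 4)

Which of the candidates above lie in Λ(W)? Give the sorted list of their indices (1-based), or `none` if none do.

2, 3

τ' = (4−√20)/2 ≈ -0.23607.
[1] lift (0,3): star map gives -0.70820; window check -0.6 ≤ -0.70820 < 0.2 is false → out
[2] lift (-1,-4): star map gives -0.05573; window check -0.6 ≤ -0.05573 < 0.2 is true → IN Λ
[3] lift (1,4): star map gives 0.05573; window check -0.6 ≤ 0.05573 < 0.2 is true → IN Λ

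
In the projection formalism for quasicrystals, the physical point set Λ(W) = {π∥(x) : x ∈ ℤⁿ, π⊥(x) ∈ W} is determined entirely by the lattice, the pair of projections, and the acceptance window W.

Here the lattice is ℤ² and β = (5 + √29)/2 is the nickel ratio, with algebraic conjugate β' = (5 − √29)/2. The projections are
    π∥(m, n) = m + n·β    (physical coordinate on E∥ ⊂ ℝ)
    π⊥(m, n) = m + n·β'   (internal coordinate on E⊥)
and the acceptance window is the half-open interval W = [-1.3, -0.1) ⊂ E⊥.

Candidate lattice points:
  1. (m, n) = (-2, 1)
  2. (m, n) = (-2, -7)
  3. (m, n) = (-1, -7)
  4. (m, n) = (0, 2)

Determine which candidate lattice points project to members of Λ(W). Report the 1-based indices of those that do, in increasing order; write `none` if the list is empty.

2, 4

β' = (5−√29)/2 ≈ -0.192582.
#1 (-2,1): internal coord -2 + (1)·β' = -2.192582; -2.192582 ∉ [-1.3, -0.1) → out
#2 (-2,-7): internal coord -2 + (-7)·β' = -0.651923; -0.651923 ∈ [-1.3, -0.1) → IN Λ
#3 (-1,-7): internal coord -1 + (-7)·β' = +0.348077; +0.348077 ∉ [-1.3, -0.1) → out
#4 (0,2): internal coord 0 + (2)·β' = -0.385165; -0.385165 ∈ [-1.3, -0.1) → IN Λ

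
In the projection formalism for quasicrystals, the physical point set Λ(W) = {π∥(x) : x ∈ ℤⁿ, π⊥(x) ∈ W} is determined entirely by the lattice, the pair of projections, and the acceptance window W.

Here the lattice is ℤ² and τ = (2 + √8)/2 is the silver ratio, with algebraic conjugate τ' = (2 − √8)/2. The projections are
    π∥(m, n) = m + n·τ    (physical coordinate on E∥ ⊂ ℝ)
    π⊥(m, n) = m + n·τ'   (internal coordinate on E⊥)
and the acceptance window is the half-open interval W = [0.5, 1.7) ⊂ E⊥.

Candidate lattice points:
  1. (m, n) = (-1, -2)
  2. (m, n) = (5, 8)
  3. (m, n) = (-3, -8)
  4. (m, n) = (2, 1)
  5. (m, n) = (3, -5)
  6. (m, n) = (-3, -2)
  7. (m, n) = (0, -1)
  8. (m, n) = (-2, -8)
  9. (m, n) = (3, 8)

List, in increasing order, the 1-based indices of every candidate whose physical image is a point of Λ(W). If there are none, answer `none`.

2, 4, 8

Compute τ' = (2−√8)/2 = -0.41421, so π⊥(m,n) = m -0.41421·n.
candidate 1: (m,n)=(-1,-2) → π∥ = -1-2·τ ≈ -5.82843, π⊥ = -1-2·τ' ≈ -0.17157 ∉ [0.5, 1.7) ⇒ out
candidate 2: (m,n)=(5,8) → π∥ = 5+8·τ ≈ 24.31371, π⊥ = 5+8·τ' ≈ 1.68629 ∈ [0.5, 1.7) ⇒ IN Λ
candidate 3: (m,n)=(-3,-8) → π∥ = -3-8·τ ≈ -22.31371, π⊥ = -3-8·τ' ≈ 0.31371 ∉ [0.5, 1.7) ⇒ out
candidate 4: (m,n)=(2,1) → π∥ = 2+1·τ ≈ 4.41421, π⊥ = 2+1·τ' ≈ 1.58579 ∈ [0.5, 1.7) ⇒ IN Λ
candidate 5: (m,n)=(3,-5) → π∥ = 3-5·τ ≈ -9.07107, π⊥ = 3-5·τ' ≈ 5.07107 ∉ [0.5, 1.7) ⇒ out
candidate 6: (m,n)=(-3,-2) → π∥ = -3-2·τ ≈ -7.82843, π⊥ = -3-2·τ' ≈ -2.17157 ∉ [0.5, 1.7) ⇒ out
candidate 7: (m,n)=(0,-1) → π∥ = 0-1·τ ≈ -2.41421, π⊥ = 0-1·τ' ≈ 0.41421 ∉ [0.5, 1.7) ⇒ out
candidate 8: (m,n)=(-2,-8) → π∥ = -2-8·τ ≈ -21.31371, π⊥ = -2-8·τ' ≈ 1.31371 ∈ [0.5, 1.7) ⇒ IN Λ
candidate 9: (m,n)=(3,8) → π∥ = 3+8·τ ≈ 22.31371, π⊥ = 3+8·τ' ≈ -0.31371 ∉ [0.5, 1.7) ⇒ out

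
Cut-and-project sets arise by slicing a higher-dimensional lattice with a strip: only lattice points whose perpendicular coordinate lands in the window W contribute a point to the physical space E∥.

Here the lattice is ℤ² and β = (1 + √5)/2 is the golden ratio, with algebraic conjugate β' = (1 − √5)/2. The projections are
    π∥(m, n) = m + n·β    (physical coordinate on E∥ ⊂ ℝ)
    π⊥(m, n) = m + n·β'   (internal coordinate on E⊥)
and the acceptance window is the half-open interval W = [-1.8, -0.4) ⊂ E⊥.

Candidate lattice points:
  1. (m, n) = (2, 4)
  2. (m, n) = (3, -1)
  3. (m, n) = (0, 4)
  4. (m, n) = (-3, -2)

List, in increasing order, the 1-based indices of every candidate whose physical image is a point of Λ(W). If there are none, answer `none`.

Compute β' = (1−√5)/2 = -0.61803, so π⊥(m,n) = m -0.61803·n.
candidate 1: (m,n)=(2,4) → π∥ = 2+4·β ≈ 8.47214, π⊥ = 2+4·β' ≈ -0.47214 ∈ [-1.8, -0.4) ⇒ IN Λ
candidate 2: (m,n)=(3,-1) → π∥ = 3-1·β ≈ 1.38197, π⊥ = 3-1·β' ≈ 3.61803 ∉ [-1.8, -0.4) ⇒ out
candidate 3: (m,n)=(0,4) → π∥ = 0+4·β ≈ 6.47214, π⊥ = 0+4·β' ≈ -2.47214 ∉ [-1.8, -0.4) ⇒ out
candidate 4: (m,n)=(-3,-2) → π∥ = -3-2·β ≈ -6.23607, π⊥ = -3-2·β' ≈ -1.76393 ∈ [-1.8, -0.4) ⇒ IN Λ

1, 4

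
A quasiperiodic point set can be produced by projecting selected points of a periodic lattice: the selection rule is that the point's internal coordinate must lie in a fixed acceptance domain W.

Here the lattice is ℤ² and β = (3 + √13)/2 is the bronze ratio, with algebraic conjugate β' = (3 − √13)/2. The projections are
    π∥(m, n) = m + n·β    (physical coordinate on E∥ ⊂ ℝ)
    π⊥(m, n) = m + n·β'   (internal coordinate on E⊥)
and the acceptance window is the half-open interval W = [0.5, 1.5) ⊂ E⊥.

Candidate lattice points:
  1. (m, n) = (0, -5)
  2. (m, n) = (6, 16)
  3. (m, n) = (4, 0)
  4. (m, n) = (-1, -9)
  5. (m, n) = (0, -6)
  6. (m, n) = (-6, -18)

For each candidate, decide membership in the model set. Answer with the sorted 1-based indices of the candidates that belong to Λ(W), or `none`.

Compute β' = (3−√13)/2 = -0.30278, so π⊥(m,n) = m -0.30278·n.
[1] lift (0,-5): star map gives 1.51388; window check 0.5 ≤ 1.51388 < 1.5 is false → out
[2] lift (6,16): star map gives 1.15559; window check 0.5 ≤ 1.15559 < 1.5 is true → IN Λ
[3] lift (4,0): star map gives 4.00000; window check 0.5 ≤ 4.00000 < 1.5 is false → out
[4] lift (-1,-9): star map gives 1.72498; window check 0.5 ≤ 1.72498 < 1.5 is false → out
[5] lift (0,-6): star map gives 1.81665; window check 0.5 ≤ 1.81665 < 1.5 is false → out
[6] lift (-6,-18): star map gives -0.55004; window check 0.5 ≤ -0.55004 < 1.5 is false → out

2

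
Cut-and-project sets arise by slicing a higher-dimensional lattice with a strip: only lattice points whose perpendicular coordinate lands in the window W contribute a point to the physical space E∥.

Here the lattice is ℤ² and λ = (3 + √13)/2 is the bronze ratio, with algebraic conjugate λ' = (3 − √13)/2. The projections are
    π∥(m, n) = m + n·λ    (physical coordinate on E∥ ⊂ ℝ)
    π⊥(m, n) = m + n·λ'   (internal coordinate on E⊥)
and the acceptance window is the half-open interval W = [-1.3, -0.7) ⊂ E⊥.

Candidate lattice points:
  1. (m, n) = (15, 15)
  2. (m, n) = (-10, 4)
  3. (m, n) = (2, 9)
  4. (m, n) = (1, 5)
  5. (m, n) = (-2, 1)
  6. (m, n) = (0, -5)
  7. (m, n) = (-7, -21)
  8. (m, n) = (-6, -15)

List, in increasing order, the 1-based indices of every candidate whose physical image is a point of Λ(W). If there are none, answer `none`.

3

λ' = (3−√13)/2 ≈ -0.302776.
candidate 1: (m,n)=(15,15) → π∥ = 15+15·λ ≈ 64.541635, π⊥ = 15+15·λ' ≈ 10.458365 ∉ [-1.3, -0.7) ⇒ out
candidate 2: (m,n)=(-10,4) → π∥ = -10+4·λ ≈ 3.211103, π⊥ = -10+4·λ' ≈ -11.211103 ∉ [-1.3, -0.7) ⇒ out
candidate 3: (m,n)=(2,9) → π∥ = 2+9·λ ≈ 31.724981, π⊥ = 2+9·λ' ≈ -0.724981 ∈ [-1.3, -0.7) ⇒ IN Λ
candidate 4: (m,n)=(1,5) → π∥ = 1+5·λ ≈ 17.513878, π⊥ = 1+5·λ' ≈ -0.513878 ∉ [-1.3, -0.7) ⇒ out
candidate 5: (m,n)=(-2,1) → π∥ = -2+1·λ ≈ 1.302776, π⊥ = -2+1·λ' ≈ -2.302776 ∉ [-1.3, -0.7) ⇒ out
candidate 6: (m,n)=(0,-5) → π∥ = 0-5·λ ≈ -16.513878, π⊥ = 0-5·λ' ≈ 1.513878 ∉ [-1.3, -0.7) ⇒ out
candidate 7: (m,n)=(-7,-21) → π∥ = -7-21·λ ≈ -76.358288, π⊥ = -7-21·λ' ≈ -0.641712 ∉ [-1.3, -0.7) ⇒ out
candidate 8: (m,n)=(-6,-15) → π∥ = -6-15·λ ≈ -55.541635, π⊥ = -6-15·λ' ≈ -1.458365 ∉ [-1.3, -0.7) ⇒ out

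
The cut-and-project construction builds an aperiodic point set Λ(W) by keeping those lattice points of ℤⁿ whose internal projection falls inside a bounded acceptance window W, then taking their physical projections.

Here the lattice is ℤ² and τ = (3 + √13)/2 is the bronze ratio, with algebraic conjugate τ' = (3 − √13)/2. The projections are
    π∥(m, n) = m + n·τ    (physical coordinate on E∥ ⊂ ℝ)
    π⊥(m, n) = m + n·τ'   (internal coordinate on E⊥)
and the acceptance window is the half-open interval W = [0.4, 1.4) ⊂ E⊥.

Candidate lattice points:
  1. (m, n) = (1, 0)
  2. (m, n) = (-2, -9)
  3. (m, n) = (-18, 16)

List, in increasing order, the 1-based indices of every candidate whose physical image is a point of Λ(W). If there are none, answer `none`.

1, 2

Numerically τ ≈ 3.302776 and τ' = −1/τ ≈ -0.302776.
#1 (1,0): internal coord 1 + (0)·τ' = +1.000000; +1.000000 ∈ [0.4, 1.4) → IN Λ
#2 (-2,-9): internal coord -2 + (-9)·τ' = +0.724981; +0.724981 ∈ [0.4, 1.4) → IN Λ
#3 (-18,16): internal coord -18 + (16)·τ' = -22.844410; -22.844410 ∉ [0.4, 1.4) → out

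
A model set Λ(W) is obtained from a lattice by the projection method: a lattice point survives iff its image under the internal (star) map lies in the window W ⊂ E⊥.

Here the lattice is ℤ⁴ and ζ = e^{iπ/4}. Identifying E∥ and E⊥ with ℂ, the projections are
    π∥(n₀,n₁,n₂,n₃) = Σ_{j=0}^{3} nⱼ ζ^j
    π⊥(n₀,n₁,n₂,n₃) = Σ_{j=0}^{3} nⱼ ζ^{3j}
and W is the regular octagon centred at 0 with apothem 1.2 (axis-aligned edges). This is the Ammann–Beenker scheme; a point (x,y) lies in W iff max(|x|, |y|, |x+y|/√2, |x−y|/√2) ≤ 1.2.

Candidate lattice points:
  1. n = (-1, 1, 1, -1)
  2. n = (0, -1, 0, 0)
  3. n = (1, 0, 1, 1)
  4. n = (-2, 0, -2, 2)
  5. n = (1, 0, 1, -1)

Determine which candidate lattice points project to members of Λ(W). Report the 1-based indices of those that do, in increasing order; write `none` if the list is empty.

Internal map: ζ^{3j} for j=0..3 gives (1,0), (−√2/2,√2/2), (0,−1), (√2/2,√2/2).
candidate 1: n = (-1, 1, 1, -1) → π⊥ ≈ (-2.414214, -1.000000); max(|x|,|y|,|x±y|/√2) = 2.414214 > 1.2 ⇒ ∉ W
candidate 2: n = (0, -1, 0, 0) → π⊥ ≈ (+0.707107, -0.707107); max(|x|,|y|,|x±y|/√2) = 1.000000 ≤ 1.2 ⇒ ∈ W
candidate 3: n = (1, 0, 1, 1) → π⊥ ≈ (+1.707107, -0.292893); max(|x|,|y|,|x±y|/√2) = 1.707107 > 1.2 ⇒ ∉ W
candidate 4: n = (-2, 0, -2, 2) → π⊥ ≈ (-0.585786, +3.414214); max(|x|,|y|,|x±y|/√2) = 3.414214 > 1.2 ⇒ ∉ W
candidate 5: n = (1, 0, 1, -1) → π⊥ ≈ (+0.292893, -1.707107); max(|x|,|y|,|x±y|/√2) = 1.707107 > 1.2 ⇒ ∉ W

2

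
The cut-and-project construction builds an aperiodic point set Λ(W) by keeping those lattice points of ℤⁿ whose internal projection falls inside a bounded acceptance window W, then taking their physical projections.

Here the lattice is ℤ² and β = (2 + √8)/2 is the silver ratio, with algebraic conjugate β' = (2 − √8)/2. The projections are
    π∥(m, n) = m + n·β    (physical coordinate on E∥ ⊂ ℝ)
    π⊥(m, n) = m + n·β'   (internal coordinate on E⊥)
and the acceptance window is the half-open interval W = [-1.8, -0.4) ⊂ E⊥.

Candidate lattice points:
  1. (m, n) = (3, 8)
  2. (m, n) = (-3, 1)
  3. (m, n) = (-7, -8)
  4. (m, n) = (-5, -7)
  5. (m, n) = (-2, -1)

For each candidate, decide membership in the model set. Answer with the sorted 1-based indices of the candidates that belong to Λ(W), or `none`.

Compute β' = (2−√8)/2 = -0.4142, so π⊥(m,n) = m -0.4142·n.
#1 (3,8): internal coord 3 + (8)·β' = -0.3137; -0.3137 ∉ [-1.8, -0.4) → out
#2 (-3,1): internal coord -3 + (1)·β' = -3.4142; -3.4142 ∉ [-1.8, -0.4) → out
#3 (-7,-8): internal coord -7 + (-8)·β' = -3.6863; -3.6863 ∉ [-1.8, -0.4) → out
#4 (-5,-7): internal coord -5 + (-7)·β' = -2.1005; -2.1005 ∉ [-1.8, -0.4) → out
#5 (-2,-1): internal coord -2 + (-1)·β' = -1.5858; -1.5858 ∈ [-1.8, -0.4) → IN Λ

5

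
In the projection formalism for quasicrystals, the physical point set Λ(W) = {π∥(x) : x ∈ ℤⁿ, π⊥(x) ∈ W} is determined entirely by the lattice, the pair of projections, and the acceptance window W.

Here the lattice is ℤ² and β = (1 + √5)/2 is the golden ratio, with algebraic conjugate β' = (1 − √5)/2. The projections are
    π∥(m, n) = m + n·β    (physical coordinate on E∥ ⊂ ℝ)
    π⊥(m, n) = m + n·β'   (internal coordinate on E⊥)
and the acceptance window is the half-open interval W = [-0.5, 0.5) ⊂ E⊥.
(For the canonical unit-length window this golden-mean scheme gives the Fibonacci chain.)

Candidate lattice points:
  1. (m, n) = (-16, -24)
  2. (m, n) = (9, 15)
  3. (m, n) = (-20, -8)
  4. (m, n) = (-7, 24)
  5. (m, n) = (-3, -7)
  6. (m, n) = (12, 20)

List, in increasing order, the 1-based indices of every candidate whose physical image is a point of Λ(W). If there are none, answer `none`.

Compute β' = (1−√5)/2 = -0.6180, so π⊥(m,n) = m -0.6180·n.
#1 (-16,-24): internal coord -16 + (-24)·β' = -1.1672; -1.1672 ∉ [-0.5, 0.5) → out
#2 (9,15): internal coord 9 + (15)·β' = -0.2705; -0.2705 ∈ [-0.5, 0.5) → IN Λ
#3 (-20,-8): internal coord -20 + (-8)·β' = -15.0557; -15.0557 ∉ [-0.5, 0.5) → out
#4 (-7,24): internal coord -7 + (24)·β' = -21.8328; -21.8328 ∉ [-0.5, 0.5) → out
#5 (-3,-7): internal coord -3 + (-7)·β' = +1.3262; +1.3262 ∉ [-0.5, 0.5) → out
#6 (12,20): internal coord 12 + (20)·β' = -0.3607; -0.3607 ∈ [-0.5, 0.5) → IN Λ

2, 6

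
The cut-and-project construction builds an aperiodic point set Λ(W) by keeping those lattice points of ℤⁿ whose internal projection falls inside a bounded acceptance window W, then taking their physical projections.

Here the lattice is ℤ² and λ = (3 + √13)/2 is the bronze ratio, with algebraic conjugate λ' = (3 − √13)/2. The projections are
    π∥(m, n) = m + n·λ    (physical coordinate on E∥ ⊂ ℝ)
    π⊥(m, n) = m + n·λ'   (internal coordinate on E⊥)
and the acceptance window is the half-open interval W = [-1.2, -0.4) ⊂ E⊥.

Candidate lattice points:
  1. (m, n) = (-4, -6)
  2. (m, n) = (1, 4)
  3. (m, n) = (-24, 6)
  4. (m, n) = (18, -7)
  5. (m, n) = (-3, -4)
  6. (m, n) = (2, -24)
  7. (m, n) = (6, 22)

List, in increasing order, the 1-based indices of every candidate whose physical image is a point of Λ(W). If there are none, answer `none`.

Numerically λ ≈ 3.30278 and λ' = −1/λ ≈ -0.30278.
[1] lift (-4,-6): star map gives -2.18335; window check -1.2 ≤ -2.18335 < -0.4 is false → out
[2] lift (1,4): star map gives -0.21110; window check -1.2 ≤ -0.21110 < -0.4 is false → out
[3] lift (-24,6): star map gives -25.81665; window check -1.2 ≤ -25.81665 < -0.4 is false → out
[4] lift (18,-7): star map gives 20.11943; window check -1.2 ≤ 20.11943 < -0.4 is false → out
[5] lift (-3,-4): star map gives -1.78890; window check -1.2 ≤ -1.78890 < -0.4 is false → out
[6] lift (2,-24): star map gives 9.26662; window check -1.2 ≤ 9.26662 < -0.4 is false → out
[7] lift (6,22): star map gives -0.66106; window check -1.2 ≤ -0.66106 < -0.4 is true → IN Λ

7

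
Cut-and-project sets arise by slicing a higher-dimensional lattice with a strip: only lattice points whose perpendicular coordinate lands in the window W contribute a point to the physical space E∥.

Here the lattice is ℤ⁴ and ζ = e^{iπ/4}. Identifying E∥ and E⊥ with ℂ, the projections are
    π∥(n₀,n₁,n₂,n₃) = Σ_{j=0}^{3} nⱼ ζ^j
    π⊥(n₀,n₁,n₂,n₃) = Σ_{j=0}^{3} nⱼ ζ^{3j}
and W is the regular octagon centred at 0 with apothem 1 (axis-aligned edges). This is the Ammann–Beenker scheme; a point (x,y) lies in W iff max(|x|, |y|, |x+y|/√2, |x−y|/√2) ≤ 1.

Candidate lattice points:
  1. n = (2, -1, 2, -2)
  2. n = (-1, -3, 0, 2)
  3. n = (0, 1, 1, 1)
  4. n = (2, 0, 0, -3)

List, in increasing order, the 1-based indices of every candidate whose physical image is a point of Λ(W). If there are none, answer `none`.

3

With ζ = e^{iπ/4} the internal vectors are ζ^0,ζ^3,ζ^6,ζ^9.
candidate 1: n = (2, -1, 2, -2) → π⊥ ≈ (+1.292893, -4.121320); max(|x|,|y|,|x±y|/√2) = 4.121320 > 1 ⇒ ∉ W
candidate 2: n = (-1, -3, 0, 2) → π⊥ ≈ (+2.535534, -0.707107); max(|x|,|y|,|x±y|/√2) = 2.535534 > 1 ⇒ ∉ W
candidate 3: n = (0, 1, 1, 1) → π⊥ ≈ (+0.000000, +0.414214); max(|x|,|y|,|x±y|/√2) = 0.414214 ≤ 1 ⇒ ∈ W
candidate 4: n = (2, 0, 0, -3) → π⊥ ≈ (-0.121320, -2.121320); max(|x|,|y|,|x±y|/√2) = 2.121320 > 1 ⇒ ∉ W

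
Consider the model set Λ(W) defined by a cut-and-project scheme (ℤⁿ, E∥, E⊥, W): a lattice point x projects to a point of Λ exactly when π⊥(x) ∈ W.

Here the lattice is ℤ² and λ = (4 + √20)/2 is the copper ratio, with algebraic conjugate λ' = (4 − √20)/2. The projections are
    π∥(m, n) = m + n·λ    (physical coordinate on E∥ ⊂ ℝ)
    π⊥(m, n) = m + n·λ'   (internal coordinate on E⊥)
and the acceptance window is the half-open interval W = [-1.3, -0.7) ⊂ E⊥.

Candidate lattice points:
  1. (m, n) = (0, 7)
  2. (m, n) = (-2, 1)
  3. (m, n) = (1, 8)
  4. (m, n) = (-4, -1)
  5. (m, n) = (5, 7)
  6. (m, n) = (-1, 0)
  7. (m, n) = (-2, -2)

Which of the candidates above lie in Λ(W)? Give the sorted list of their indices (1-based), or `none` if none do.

λ' = (4−√20)/2 ≈ -0.23607.
#1 (0,7): internal coord 0 + (7)·λ' = -1.65248; -1.65248 ∉ [-1.3, -0.7) → out
#2 (-2,1): internal coord -2 + (1)·λ' = -2.23607; -2.23607 ∉ [-1.3, -0.7) → out
#3 (1,8): internal coord 1 + (8)·λ' = -0.88854; -0.88854 ∈ [-1.3, -0.7) → IN Λ
#4 (-4,-1): internal coord -4 + (-1)·λ' = -3.76393; -3.76393 ∉ [-1.3, -0.7) → out
#5 (5,7): internal coord 5 + (7)·λ' = +3.34752; +3.34752 ∉ [-1.3, -0.7) → out
#6 (-1,0): internal coord -1 + (0)·λ' = -1.00000; -1.00000 ∈ [-1.3, -0.7) → IN Λ
#7 (-2,-2): internal coord -2 + (-2)·λ' = -1.52786; -1.52786 ∉ [-1.3, -0.7) → out

3, 6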